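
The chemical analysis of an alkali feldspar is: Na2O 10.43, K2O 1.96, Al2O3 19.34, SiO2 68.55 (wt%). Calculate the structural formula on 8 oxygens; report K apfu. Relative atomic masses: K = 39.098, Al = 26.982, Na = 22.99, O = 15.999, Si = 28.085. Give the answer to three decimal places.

Na2O (M=61.979): mol = 0.16828; Na = 0.33656, O = 0.16828.
K2O (M=94.195): mol = 0.02081; K = 0.04162, O = 0.02081.
Al2O3 (M=101.961): mol = 0.18968; Al = 0.37936, O = 0.56904.
SiO2 (M=60.083): mol = 1.14092; Si = 1.14092, O = 2.28184.
ΣO = 3.03997; factor = 8/ΣO = 2.63160.
K apfu = 0.04162 × 2.63160 = 0.110.

0.110 K apfu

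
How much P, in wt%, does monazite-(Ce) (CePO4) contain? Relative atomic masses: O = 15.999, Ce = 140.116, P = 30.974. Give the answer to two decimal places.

13.18 wt%

Formula mass = 1·140.116 + 1·30.974 + 4·15.999 = 235.086 g/mol, of which 30.974 g is P.
So P makes up 30.974/235.086 = 0.1318 of the mass, i.e. 13.18%.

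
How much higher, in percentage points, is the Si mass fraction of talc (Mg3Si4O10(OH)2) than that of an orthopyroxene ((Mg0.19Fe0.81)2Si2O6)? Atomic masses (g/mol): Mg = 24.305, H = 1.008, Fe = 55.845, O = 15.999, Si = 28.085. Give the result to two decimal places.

7.32 percentage points

M(Mg3Si4O10(OH)2) = 379.259 g/mol, so wt% Si = 112.340/379.259 × 100 = 29.62%.
M((Mg0.19Fe0.81)2Si2O6) = 251.869 g/mol, so wt% Si = 56.170/251.869 × 100 = 22.30%.
29.62 − 22.30 = 7.32 pp.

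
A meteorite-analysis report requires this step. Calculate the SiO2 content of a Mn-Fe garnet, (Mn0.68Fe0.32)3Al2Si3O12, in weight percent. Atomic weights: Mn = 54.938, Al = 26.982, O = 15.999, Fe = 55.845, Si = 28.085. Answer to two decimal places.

Formula mass = 495.892 g/mol.
3 Si → 3.0000 mol SiO2 per formula unit; M(SiO2) = 60.083, so SiO2 mass = 180.249 g.
180.249/495.892 × 100 = 36.35 wt%.

36.35 wt%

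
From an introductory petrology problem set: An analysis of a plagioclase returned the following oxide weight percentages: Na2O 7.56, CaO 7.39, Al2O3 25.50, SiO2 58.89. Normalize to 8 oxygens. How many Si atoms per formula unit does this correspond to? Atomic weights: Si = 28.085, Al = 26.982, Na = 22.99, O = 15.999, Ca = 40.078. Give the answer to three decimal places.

2.645 Si apfu

Na2O: 7.56/61.979 = 0.12198 mol → 0.24396 mol Na, 0.12198 mol O.
CaO: 7.39/56.077 = 0.13178 mol → 0.13178 mol Ca, 0.13178 mol O.
Al2O3: 25.50/101.961 = 0.25010 mol → 0.50020 mol Al, 0.75030 mol O.
SiO2: 58.89/60.083 = 0.98014 mol → 0.98014 mol Si, 1.96028 mol O.
Total oxygen = 2.96434 mol. Normalization factor = 8/2.96434 = 2.69875.
Si per 8 O = 0.98014 × 2.69875 = 2.645.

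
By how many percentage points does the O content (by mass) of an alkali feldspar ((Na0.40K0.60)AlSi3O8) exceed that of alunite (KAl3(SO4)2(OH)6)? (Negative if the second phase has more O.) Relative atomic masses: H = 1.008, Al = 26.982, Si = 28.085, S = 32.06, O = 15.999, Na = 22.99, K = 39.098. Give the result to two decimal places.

M((Na0.40K0.60)AlSi3O8) = 271.884 g/mol, so wt% O = 127.992/271.884 × 100 = 47.08%.
M(KAl3(SO4)2(OH)6) = 414.198 g/mol, so wt% O = 223.986/414.198 × 100 = 54.08%.
47.08 − 54.08 = -7.00 pp.

-7.00 percentage points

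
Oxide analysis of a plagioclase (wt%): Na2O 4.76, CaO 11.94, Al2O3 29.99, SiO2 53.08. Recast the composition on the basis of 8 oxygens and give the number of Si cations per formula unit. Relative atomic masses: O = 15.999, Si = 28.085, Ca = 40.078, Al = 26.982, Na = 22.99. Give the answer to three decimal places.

2.405 Si apfu

Na2O (M=61.979): mol = 0.07680; Na = 0.15360, O = 0.07680.
CaO (M=56.077): mol = 0.21292; Ca = 0.21292, O = 0.21292.
Al2O3 (M=101.961): mol = 0.29413; Al = 0.58826, O = 0.88239.
SiO2 (M=60.083): mol = 0.88344; Si = 0.88344, O = 1.76688.
ΣO = 2.93899; factor = 8/ΣO = 2.72202.
Si apfu = 0.88344 × 2.72202 = 2.405.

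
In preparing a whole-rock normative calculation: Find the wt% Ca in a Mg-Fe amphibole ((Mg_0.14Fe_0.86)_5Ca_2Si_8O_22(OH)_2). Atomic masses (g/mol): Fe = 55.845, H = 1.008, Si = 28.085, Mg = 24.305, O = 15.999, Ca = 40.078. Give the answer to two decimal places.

M((Mg_0.14Fe_0.86)_5Ca_2Si_8O_22(OH)_2) = 947.975 g/mol.
Ca contributes 2 × 40.078 = 80.156 g per mole.
80.156/947.975 = 0.0846 → 8.46%.

8.46 wt%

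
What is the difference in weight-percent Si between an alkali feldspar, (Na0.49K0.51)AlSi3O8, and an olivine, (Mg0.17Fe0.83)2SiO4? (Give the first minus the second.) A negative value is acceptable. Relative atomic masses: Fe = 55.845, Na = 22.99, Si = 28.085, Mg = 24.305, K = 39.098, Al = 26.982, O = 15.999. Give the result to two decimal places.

16.61 percentage points

Si in (Na0.49K0.51)AlSi3O8: molar mass 270.434 g/mol; 3×28.085 = 84.255 g → 31.16 wt%.
Si in (Mg0.17Fe0.83)2SiO4: molar mass 193.047 g/mol; 1×28.085 = 28.085 g → 14.55 wt%.
Difference = 31.16 − 14.55 = 16.61 percentage points.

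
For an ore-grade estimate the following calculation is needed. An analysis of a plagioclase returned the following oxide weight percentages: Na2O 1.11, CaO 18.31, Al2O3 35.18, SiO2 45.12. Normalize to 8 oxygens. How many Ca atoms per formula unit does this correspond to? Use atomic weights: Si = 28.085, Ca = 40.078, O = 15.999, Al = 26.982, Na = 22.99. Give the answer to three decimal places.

Na2O: 1.11/61.979 = 0.01791 mol → 0.03582 mol Na, 0.01791 mol O.
CaO: 18.31/56.077 = 0.32652 mol → 0.32652 mol Ca, 0.32652 mol O.
Al2O3: 35.18/101.961 = 0.34503 mol → 0.69006 mol Al, 1.03509 mol O.
SiO2: 45.12/60.083 = 0.75096 mol → 0.75096 mol Si, 1.50192 mol O.
Total oxygen = 2.88144 mol. Normalization factor = 8/2.88144 = 2.77639.
Ca per 8 O = 0.32652 × 2.77639 = 0.907.

0.907 Ca apfu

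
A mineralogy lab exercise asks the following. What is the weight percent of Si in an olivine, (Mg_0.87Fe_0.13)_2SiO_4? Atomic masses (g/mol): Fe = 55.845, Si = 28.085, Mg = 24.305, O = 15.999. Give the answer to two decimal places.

18.86 wt%

Formula mass = 1.74×24.305 + 0.26×55.845 + 1×28.085 + 4×15.999 = 148.891 g/mol, of which 28.085 g is Si.
So Si makes up 28.085/148.891 = 0.1886 of the mass, i.e. 18.86%.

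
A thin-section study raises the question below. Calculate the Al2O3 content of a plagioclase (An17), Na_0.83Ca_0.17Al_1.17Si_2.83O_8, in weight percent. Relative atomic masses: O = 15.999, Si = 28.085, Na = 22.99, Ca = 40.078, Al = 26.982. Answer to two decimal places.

22.51 wt%

Formula mass = 264.936 g/mol.
1.17 Al → 0.5850 mol Al2O3 per formula unit; M(Al2O3) = 101.961, so Al2O3 mass = 59.647 g.
59.647/264.936 × 100 = 22.51 wt%.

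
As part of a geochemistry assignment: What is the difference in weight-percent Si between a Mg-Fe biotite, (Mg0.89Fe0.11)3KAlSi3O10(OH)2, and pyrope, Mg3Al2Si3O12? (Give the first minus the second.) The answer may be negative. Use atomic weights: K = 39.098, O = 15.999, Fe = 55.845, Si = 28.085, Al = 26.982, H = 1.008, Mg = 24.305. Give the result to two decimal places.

-1.20 percentage points

First mineral: 84.255 g Si in 427.662 g formula = 19.70 wt% Si.
Second mineral: 84.255 g Si in 403.122 g formula = 20.90 wt% Si.
19.70% − 20.90% gives a difference of -1.20 percentage points.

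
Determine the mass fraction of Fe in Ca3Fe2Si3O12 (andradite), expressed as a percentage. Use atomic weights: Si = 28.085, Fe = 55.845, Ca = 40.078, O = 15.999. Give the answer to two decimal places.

21.98 weight percent

Molar mass of Ca3Fe2Si3O12: 3·40.078 + 2·55.845 + 3·28.085 + 12·15.999 = 508.167 g/mol.
Mass of Fe per formula unit: 2 × 55.845 = 111.690 g.
Weight fraction Fe = 111.690 / 508.167 = 0.2198.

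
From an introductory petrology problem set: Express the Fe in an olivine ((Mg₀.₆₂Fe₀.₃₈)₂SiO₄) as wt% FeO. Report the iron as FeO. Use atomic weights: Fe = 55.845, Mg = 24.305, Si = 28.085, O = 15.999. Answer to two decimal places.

Molar mass of (Mg₀.₆₂Fe₀.₃₈)₂SiO₄ = 1.24·24.305 + 0.76·55.845 + 1·28.085 + 4·15.999 = 164.661 g/mol.
Each formula unit contains 0.76 Fe, equivalent to 0.76/1 = 0.7600 mol FeO.
M(FeO) = 1×55.845 + 1×15.999 = 71.844 g/mol.
Mass of FeO per formula unit = 0.7600 × 71.844 = 54.601 g.
FeO wt% = 54.601 / 164.661 × 100 = 33.16%.

33.16 wt%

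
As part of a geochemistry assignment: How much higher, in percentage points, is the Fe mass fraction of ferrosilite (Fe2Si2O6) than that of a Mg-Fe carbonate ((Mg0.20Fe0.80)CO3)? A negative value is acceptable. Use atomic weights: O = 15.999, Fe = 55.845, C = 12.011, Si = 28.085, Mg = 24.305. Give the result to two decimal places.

1.55 percentage points

Fe in Fe2Si2O6: molar mass 263.854 g/mol; 2×55.845 = 111.690 g → 42.33 wt%.
Fe in (Mg0.20Fe0.80)CO3: molar mass 109.545 g/mol; 0.80×55.845 = 44.676 g → 40.78 wt%.
Difference = 42.33 − 40.78 = 1.55 percentage points.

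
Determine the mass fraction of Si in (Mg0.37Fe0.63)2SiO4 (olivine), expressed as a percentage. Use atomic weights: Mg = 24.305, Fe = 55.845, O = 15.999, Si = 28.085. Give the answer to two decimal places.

Formula mass = 0.74·24.305 + 1.26·55.845 + 1·28.085 + 4·15.999 = 180.431 g/mol, of which 28.085 g is Si.
So Si makes up 28.085/180.431 = 0.1557 of the mass, i.e. 15.57%.

15.57 wt%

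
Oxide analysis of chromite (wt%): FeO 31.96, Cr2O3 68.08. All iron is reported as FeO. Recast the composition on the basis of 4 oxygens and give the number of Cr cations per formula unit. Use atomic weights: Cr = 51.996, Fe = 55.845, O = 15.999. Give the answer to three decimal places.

2.003 Cr apfu

31.96 wt% FeO ÷ 71.844 g/mol = 0.44485 mol, giving 0.44485 Fe and 0.44485 O.
68.08 wt% Cr2O3 ÷ 151.989 g/mol = 0.44793 mol, giving 0.89586 Cr and 1.34379 O.
Oxygen sums to 1.78864; scaling by 4/1.78864 = 2.23634 puts the formula on 4 O.
Cr: 0.89586 × 2.23634 = 2.003 atoms per formula unit.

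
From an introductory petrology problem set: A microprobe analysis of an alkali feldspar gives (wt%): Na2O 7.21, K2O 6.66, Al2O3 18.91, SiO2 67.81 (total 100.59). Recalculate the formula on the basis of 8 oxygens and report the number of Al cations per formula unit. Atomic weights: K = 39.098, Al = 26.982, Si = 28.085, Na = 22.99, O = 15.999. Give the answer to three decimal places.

Na2O: 7.21/61.979 = 0.11633 mol → 0.23266 mol Na, 0.11633 mol O.
K2O: 6.66/94.195 = 0.07070 mol → 0.14140 mol K, 0.07070 mol O.
Al2O3: 18.91/101.961 = 0.18546 mol → 0.37092 mol Al, 0.55638 mol O.
SiO2: 67.81/60.083 = 1.12861 mol → 1.12861 mol Si, 2.25722 mol O.
Total oxygen = 3.00063 mol. Normalization factor = 8/3.00063 = 2.66611.
Al per 8 O = 0.37092 × 2.66611 = 0.989.

0.989 Al apfu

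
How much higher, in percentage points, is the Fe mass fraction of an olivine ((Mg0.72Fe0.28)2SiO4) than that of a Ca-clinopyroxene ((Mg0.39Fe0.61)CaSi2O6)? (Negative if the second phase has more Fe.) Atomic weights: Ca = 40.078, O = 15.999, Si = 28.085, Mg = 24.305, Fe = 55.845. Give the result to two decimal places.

Fe in (Mg0.72Fe0.28)2SiO4: molar mass 158.353 g/mol; 0.56×55.845 = 31.273 g → 19.75 wt%.
Fe in (Mg0.39Fe0.61)CaSi2O6: molar mass 235.786 g/mol; 0.61×55.845 = 34.065 g → 14.45 wt%.
Difference = 19.75 − 14.45 = 5.30 percentage points.

5.30 percentage points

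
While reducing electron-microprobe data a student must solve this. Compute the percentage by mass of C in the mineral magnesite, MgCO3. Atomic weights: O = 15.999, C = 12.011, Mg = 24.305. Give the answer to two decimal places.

M(MgCO3) = 84.313 g/mol.
C contributes 1 × 12.011 = 12.011 g per mole.
12.011/84.313 = 0.1425 → 14.25%.

14.25 wt%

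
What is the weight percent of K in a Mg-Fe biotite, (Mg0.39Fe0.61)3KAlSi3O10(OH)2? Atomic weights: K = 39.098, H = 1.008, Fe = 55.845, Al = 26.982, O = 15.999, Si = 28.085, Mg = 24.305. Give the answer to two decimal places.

8.23 weight percent

Molar mass of (Mg0.39Fe0.61)3KAlSi3O10(OH)2: 1.17*24.305 + 1.83*55.845 + 1*39.098 + 1*26.982 + 3*28.085 + 12*15.999 + 2*1.008 = 474.972 g/mol.
Mass of K per formula unit: 1 × 39.098 = 39.098 g.
Weight fraction K = 39.098 / 474.972 = 0.0823.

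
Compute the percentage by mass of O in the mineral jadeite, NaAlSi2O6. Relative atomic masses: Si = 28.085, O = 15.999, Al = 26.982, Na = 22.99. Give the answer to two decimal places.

Molar mass of NaAlSi2O6: 1*22.99 + 1*26.982 + 2*28.085 + 6*15.999 = 202.136 g/mol.
Mass of O per formula unit: 6 × 15.999 = 95.994 g.
Weight fraction O = 95.994 / 202.136 = 0.4749.

47.49 wt%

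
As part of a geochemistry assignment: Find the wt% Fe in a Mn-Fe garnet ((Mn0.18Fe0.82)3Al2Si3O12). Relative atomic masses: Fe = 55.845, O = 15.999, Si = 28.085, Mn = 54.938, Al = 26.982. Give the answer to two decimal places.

27.63 wt%

Formula mass = 0.54*54.938 + 2.46*55.845 + 2*26.982 + 3*28.085 + 12*15.999 = 497.252 g/mol, of which 137.379 g is Fe.
So Fe makes up 137.379/497.252 = 0.2763 of the mass, i.e. 27.63%.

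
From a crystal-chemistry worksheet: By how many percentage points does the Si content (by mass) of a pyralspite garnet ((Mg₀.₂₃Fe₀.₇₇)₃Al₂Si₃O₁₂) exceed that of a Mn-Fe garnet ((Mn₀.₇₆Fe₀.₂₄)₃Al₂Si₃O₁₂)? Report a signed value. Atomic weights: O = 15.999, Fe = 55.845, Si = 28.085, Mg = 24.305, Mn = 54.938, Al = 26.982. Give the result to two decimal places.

0.70 percentage points

Si in (Mg₀.₂₃Fe₀.₇₇)₃Al₂Si₃O₁₂: molar mass 475.979 g/mol; 3×28.085 = 84.255 g → 17.70 wt%.
Si in (Mn₀.₇₆Fe₀.₂₄)₃Al₂Si₃O₁₂: molar mass 495.674 g/mol; 3×28.085 = 84.255 g → 17.00 wt%.
Difference = 17.70 − 17.00 = 0.70 percentage points.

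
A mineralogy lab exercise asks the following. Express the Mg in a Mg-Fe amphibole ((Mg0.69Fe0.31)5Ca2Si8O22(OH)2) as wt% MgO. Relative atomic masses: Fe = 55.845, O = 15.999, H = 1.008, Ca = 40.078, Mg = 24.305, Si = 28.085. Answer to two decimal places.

M((Mg0.69Fe0.31)5Ca2Si8O22(OH)2) = 861.240 g/mol; M(MgO) = 40.304 g/mol.
Moles MgO per formula unit = 3.45 Mg ÷ 1 = 3.4500.
MgO fraction = (3.4500 × 40.304) / 861.240 = 139.049/861.240 = 0.1615.

16.15 wt%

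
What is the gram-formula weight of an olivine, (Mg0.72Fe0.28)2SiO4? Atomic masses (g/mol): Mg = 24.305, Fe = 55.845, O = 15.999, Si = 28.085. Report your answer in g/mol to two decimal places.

Mg: 1.44 × 24.305 = 34.9992
Fe: 0.56 × 55.845 = 31.2732
Si: 1 × 28.085 = 28.0850
O: 4 × 15.999 = 63.9960
Summing the contributions gives the formula mass.

158.35 g/mol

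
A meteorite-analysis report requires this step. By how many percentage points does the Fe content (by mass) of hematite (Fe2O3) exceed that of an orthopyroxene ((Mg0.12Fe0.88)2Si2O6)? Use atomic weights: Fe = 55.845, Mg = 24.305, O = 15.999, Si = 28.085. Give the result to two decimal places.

31.59 percentage points

First mineral: 111.690 g Fe in 159.687 g formula = 69.94 wt% Fe.
Second mineral: 98.287 g Fe in 256.284 g formula = 38.35 wt% Fe.
69.94% − 38.35% gives a difference of 31.59 percentage points.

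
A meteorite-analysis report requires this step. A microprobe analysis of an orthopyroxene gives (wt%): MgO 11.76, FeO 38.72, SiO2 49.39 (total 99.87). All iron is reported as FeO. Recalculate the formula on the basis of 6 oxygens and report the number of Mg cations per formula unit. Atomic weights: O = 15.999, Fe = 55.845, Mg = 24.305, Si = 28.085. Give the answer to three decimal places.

MgO: 11.76/40.304 = 0.29178 mol → 0.29178 mol Mg, 0.29178 mol O.
FeO: 38.72/71.844 = 0.53895 mol → 0.53895 mol Fe, 0.53895 mol O.
SiO2: 49.39/60.083 = 0.82203 mol → 0.82203 mol Si, 1.64406 mol O.
Total oxygen = 2.47479 mol. Normalization factor = 6/2.47479 = 2.42445.
Mg per 6 O = 0.29178 × 2.42445 = 0.707.

0.707 Mg apfu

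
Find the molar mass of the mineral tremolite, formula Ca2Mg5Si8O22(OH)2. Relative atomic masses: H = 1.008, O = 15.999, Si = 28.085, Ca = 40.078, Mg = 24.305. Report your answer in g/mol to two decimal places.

812.35 g/mol

The formula mass is the sum 2(40.078) + 5(24.305) + 8(28.085) + 24(15.999) + 2(1.008).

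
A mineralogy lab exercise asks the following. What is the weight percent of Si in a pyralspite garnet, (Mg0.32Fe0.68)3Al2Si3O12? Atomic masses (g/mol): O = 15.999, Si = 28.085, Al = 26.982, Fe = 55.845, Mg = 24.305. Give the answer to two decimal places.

Molar mass of (Mg0.32Fe0.68)3Al2Si3O12: 0.96*24.305 + 2.04*55.845 + 2*26.982 + 3*28.085 + 12*15.999 = 467.464 g/mol.
Mass of Si per formula unit: 3 × 28.085 = 84.255 g.
Weight fraction Si = 84.255 / 467.464 = 0.1802.

18.02 weight percent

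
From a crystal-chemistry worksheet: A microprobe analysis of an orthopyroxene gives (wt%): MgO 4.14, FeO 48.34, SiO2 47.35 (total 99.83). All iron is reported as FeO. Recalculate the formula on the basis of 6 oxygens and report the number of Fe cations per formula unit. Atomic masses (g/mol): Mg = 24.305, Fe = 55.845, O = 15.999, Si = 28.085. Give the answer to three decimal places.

MgO: 4.14/40.304 = 0.10272 mol → 0.10272 mol Mg, 0.10272 mol O.
FeO: 48.34/71.844 = 0.67285 mol → 0.67285 mol Fe, 0.67285 mol O.
SiO2: 47.35/60.083 = 0.78808 mol → 0.78808 mol Si, 1.57616 mol O.
Total oxygen = 2.35173 mol. Normalization factor = 6/2.35173 = 2.55131.
Fe per 6 O = 0.67285 × 2.55131 = 1.717.

1.717 Fe apfu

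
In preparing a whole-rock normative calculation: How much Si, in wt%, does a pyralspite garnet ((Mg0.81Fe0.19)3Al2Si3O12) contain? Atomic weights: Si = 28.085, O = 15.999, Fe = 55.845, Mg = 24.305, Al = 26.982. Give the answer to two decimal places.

20.01 wt%

M((Mg0.81Fe0.19)3Al2Si3O12) = 421.100 g/mol.
Si contributes 3 × 28.085 = 84.255 g per mole.
84.255/421.100 = 0.2001 → 20.01%.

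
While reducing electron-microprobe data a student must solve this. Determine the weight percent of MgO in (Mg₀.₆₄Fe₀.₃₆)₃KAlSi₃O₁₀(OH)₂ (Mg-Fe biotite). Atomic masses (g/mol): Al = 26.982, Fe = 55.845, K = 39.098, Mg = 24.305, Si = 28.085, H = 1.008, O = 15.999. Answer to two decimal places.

Formula mass = 451.317 g/mol.
1.92 Mg → 1.9200 mol MgO per formula unit; M(MgO) = 40.304, so MgO mass = 77.384 g.
77.384/451.317 × 100 = 17.15 wt%.

17.15 wt%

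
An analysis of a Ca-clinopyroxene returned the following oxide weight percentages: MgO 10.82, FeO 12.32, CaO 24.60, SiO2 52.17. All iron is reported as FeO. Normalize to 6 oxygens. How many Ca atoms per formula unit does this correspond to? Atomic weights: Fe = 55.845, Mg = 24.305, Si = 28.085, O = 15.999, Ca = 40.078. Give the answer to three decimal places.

10.82 wt% MgO ÷ 40.304 g/mol = 0.26846 mol, giving 0.26846 Mg and 0.26846 O.
12.32 wt% FeO ÷ 71.844 g/mol = 0.17148 mol, giving 0.17148 Fe and 0.17148 O.
24.60 wt% CaO ÷ 56.077 g/mol = 0.43868 mol, giving 0.43868 Ca and 0.43868 O.
52.17 wt% SiO2 ÷ 60.083 g/mol = 0.86830 mol, giving 0.86830 Si and 1.73660 O.
Oxygen sums to 2.61522; scaling by 6/2.61522 = 2.29426 puts the formula on 6 O.
Ca: 0.43868 × 2.29426 = 1.006 atoms per formula unit.

1.006 Ca apfu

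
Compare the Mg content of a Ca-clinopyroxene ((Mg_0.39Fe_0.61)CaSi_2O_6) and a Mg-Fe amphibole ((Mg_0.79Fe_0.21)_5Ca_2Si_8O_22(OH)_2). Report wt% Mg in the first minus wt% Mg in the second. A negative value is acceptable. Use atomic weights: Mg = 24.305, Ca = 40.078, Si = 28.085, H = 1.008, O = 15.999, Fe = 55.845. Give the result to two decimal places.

Mg in (Mg_0.39Fe_0.61)CaSi_2O_6: molar mass 235.786 g/mol; 0.39×24.305 = 9.479 g → 4.02 wt%.
Mg in (Mg_0.79Fe_0.21)_5Ca_2Si_8O_22(OH)_2: molar mass 845.470 g/mol; 3.95×24.305 = 96.005 g → 11.36 wt%.
Difference = 4.02 − 11.36 = -7.34 percentage points.

-7.34 percentage points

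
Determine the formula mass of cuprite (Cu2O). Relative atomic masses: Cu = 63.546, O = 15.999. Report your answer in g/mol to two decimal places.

143.09 g/mol

The formula mass is the sum 2*63.546 + 1*15.999.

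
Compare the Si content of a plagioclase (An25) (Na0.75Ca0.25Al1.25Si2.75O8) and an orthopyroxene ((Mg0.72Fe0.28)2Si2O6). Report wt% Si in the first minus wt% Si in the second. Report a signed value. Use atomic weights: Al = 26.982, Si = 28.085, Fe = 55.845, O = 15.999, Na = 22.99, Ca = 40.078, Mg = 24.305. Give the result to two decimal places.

3.30 percentage points

First mineral: 77.234 g Si in 266.215 g formula = 29.01 wt% Si.
Second mineral: 56.170 g Si in 218.436 g formula = 25.71 wt% Si.
29.01% − 25.71% gives a difference of 3.30 percentage points.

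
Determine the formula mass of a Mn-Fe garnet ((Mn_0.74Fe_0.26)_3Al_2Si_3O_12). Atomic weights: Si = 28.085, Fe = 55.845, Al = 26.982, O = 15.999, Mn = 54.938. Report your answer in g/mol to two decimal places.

M = 2.22(54.938) + 0.78(55.845) + 2(26.982) + 3(28.085) + 12(15.999)

495.73 g/mol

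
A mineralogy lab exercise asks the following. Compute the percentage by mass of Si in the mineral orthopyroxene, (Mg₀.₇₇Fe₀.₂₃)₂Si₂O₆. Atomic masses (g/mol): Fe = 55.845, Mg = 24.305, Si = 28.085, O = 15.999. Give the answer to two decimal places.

26.09 wt%

M((Mg₀.₇₇Fe₀.₂₃)₂Si₂O₆) = 215.282 g/mol.
Si contributes 2 × 28.085 = 56.170 g per mole.
56.170/215.282 = 0.2609 → 26.09%.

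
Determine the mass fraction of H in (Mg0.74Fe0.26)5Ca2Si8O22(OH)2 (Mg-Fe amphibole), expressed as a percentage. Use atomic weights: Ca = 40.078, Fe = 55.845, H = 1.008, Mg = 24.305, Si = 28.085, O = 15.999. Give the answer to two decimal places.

Molar mass of (Mg0.74Fe0.26)5Ca2Si8O22(OH)2: 3.70*24.305 + 1.30*55.845 + 2*40.078 + 8*28.085 + 24*15.999 + 2*1.008 = 853.355 g/mol.
Mass of H per formula unit: 2 × 1.008 = 2.016 g.
Weight fraction H = 2.016 / 853.355 = 0.0024.

0.24 weight percent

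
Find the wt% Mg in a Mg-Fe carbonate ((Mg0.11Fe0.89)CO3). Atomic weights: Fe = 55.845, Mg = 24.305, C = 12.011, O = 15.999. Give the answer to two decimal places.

2.38 weight percent

M((Mg0.11Fe0.89)CO3) = 112.384 g/mol.
Mg contributes 0.11 × 24.305 = 2.674 g per mole.
2.674/112.384 = 0.0238 → 2.38%.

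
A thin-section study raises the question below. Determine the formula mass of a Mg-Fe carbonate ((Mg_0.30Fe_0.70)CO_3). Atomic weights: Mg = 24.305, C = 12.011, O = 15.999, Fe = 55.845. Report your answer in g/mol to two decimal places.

The formula mass is the sum 0.30*24.305 + 0.70*55.845 + 1*12.011 + 3*15.999.

106.39 g/mol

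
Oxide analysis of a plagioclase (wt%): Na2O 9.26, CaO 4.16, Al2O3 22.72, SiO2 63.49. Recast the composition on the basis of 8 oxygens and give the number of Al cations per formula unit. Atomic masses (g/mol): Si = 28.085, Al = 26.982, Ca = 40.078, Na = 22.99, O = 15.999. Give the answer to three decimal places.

1.186 Al apfu

Na2O (M=61.979): mol = 0.14941; Na = 0.29882, O = 0.14941.
CaO (M=56.077): mol = 0.07418; Ca = 0.07418, O = 0.07418.
Al2O3 (M=101.961): mol = 0.22283; Al = 0.44566, O = 0.66849.
SiO2 (M=60.083): mol = 1.05670; Si = 1.05670, O = 2.11340.
ΣO = 3.00548; factor = 8/ΣO = 2.66180.
Al apfu = 0.44566 × 2.66180 = 1.186.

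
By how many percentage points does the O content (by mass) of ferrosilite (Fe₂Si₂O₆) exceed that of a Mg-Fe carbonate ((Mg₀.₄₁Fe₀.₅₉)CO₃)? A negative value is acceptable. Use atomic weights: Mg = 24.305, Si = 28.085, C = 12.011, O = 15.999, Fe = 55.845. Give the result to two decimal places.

O in Fe₂Si₂O₆: molar mass 263.854 g/mol; 6×15.999 = 95.994 g → 36.38 wt%.
O in (Mg₀.₄₁Fe₀.₅₉)CO₃: molar mass 102.922 g/mol; 3×15.999 = 47.997 g → 46.63 wt%.
Difference = 36.38 − 46.63 = -10.25 percentage points.

-10.25 percentage points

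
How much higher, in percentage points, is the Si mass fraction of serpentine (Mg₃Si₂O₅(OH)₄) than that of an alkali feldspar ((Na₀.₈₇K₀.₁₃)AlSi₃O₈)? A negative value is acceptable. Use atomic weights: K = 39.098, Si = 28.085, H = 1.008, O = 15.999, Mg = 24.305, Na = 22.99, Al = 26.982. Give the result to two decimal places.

-11.61 percentage points

M(Mg₃Si₂O₅(OH)₄) = 277.108 g/mol, so wt% Si = 56.170/277.108 × 100 = 20.27%.
M((Na₀.₈₇K₀.₁₃)AlSi₃O₈) = 264.313 g/mol, so wt% Si = 84.255/264.313 × 100 = 31.88%.
20.27 − 31.88 = -11.61 pp.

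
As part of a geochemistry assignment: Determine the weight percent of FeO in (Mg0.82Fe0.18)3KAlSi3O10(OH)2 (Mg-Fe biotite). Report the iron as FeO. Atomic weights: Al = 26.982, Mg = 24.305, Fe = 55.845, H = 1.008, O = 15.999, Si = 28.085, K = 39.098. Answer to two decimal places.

8.93 wt%

Formula mass = 434.286 g/mol.
0.54 Fe → 0.5400 mol FeO per formula unit; M(FeO) = 71.844, so FeO mass = 38.796 g.
38.796/434.286 × 100 = 8.93 wt%.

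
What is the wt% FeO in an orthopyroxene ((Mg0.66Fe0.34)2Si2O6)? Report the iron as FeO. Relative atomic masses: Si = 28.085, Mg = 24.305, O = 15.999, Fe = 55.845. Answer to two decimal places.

Formula mass = 222.221 g/mol.
0.68 Fe → 0.6800 mol FeO per formula unit; M(FeO) = 71.844, so FeO mass = 48.854 g.
48.854/222.221 × 100 = 21.98 wt%.

21.98 wt%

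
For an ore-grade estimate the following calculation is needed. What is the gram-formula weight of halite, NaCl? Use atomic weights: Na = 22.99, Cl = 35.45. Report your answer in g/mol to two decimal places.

58.44 g/mol

M = 1*22.99 + 1*35.45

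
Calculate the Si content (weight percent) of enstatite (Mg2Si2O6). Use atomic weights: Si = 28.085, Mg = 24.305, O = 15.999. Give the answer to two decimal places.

27.98 weight percent

M(Mg2Si2O6) = 200.774 g/mol.
Si contributes 2 × 28.085 = 56.170 g per mole.
56.170/200.774 = 0.2798 → 27.98%.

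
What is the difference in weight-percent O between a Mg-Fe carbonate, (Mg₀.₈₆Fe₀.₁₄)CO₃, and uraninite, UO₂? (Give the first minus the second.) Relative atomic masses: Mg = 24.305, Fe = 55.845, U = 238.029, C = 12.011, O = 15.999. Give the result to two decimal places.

42.24 percentage points

M((Mg₀.₈₆Fe₀.₁₄)CO₃) = 88.729 g/mol, so wt% O = 47.997/88.729 × 100 = 54.09%.
M(UO₂) = 270.027 g/mol, so wt% O = 31.998/270.027 × 100 = 11.85%.
54.09 − 11.85 = 42.24 pp.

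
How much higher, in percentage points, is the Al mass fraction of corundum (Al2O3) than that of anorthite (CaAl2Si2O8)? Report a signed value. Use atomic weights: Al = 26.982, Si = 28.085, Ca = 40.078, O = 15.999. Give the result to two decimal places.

M(Al2O3) = 101.961 g/mol, so wt% Al = 53.964/101.961 × 100 = 52.93%.
M(CaAl2Si2O8) = 278.204 g/mol, so wt% Al = 53.964/278.204 × 100 = 19.40%.
52.93 − 19.40 = 33.53 pp.

33.53 percentage points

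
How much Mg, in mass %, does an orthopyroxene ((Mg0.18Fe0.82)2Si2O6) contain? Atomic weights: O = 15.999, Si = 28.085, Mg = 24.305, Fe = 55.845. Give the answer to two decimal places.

Molar mass of (Mg0.18Fe0.82)2Si2O6: 0.36×24.305 + 1.64×55.845 + 2×28.085 + 6×15.999 = 252.500 g/mol.
Mass of Mg per formula unit: 0.36 × 24.305 = 8.750 g.
Weight fraction Mg = 8.750 / 252.500 = 0.0347.

3.47 mass %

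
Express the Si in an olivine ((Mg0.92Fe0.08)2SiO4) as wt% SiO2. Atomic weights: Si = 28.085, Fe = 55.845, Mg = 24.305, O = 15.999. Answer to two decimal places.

Formula mass = 145.737 g/mol.
1 Si → 1.0000 mol SiO2 per formula unit; M(SiO2) = 60.083, so SiO2 mass = 60.083 g.
60.083/145.737 × 100 = 41.23 wt%.

41.23 wt%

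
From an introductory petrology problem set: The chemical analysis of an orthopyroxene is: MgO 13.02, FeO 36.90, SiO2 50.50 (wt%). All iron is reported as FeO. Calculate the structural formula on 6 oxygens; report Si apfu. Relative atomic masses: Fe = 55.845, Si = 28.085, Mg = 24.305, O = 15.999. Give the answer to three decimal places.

2.003 Si apfu

13.02 wt% MgO ÷ 40.304 g/mol = 0.32304 mol, giving 0.32304 Mg and 0.32304 O.
36.90 wt% FeO ÷ 71.844 g/mol = 0.51361 mol, giving 0.51361 Fe and 0.51361 O.
50.50 wt% SiO2 ÷ 60.083 g/mol = 0.84050 mol, giving 0.84050 Si and 1.68100 O.
Oxygen sums to 2.51765; scaling by 6/2.51765 = 2.38317 puts the formula on 6 O.
Si: 0.84050 × 2.38317 = 2.003 atoms per formula unit.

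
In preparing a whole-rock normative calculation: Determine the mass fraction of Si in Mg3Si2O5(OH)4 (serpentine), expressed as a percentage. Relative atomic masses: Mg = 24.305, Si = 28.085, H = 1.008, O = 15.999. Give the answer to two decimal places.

Formula mass = 3·24.305 + 2·28.085 + 9·15.999 + 4·1.008 = 277.108 g/mol, of which 56.170 g is Si.
So Si makes up 56.170/277.108 = 0.2027 of the mass, i.e. 20.27%.

20.27 wt%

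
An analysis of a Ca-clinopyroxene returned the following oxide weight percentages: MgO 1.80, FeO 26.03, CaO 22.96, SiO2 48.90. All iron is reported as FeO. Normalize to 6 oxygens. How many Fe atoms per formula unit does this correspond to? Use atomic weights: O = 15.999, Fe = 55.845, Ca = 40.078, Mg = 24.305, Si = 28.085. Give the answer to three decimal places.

0.889 Fe apfu

1.80 wt% MgO ÷ 40.304 g/mol = 0.04466 mol, giving 0.04466 Mg and 0.04466 O.
26.03 wt% FeO ÷ 71.844 g/mol = 0.36231 mol, giving 0.36231 Fe and 0.36231 O.
22.96 wt% CaO ÷ 56.077 g/mol = 0.40944 mol, giving 0.40944 Ca and 0.40944 O.
48.90 wt% SiO2 ÷ 60.083 g/mol = 0.81387 mol, giving 0.81387 Si and 1.62774 O.
Oxygen sums to 2.44415; scaling by 6/2.44415 = 2.45484 puts the formula on 6 O.
Fe: 0.36231 × 2.45484 = 0.889 atoms per formula unit.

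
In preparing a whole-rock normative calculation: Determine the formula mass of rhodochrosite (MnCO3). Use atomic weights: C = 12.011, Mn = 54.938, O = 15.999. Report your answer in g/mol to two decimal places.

114.95 g/mol

Mn: 1 × 54.938 = 54.9380
C: 1 × 12.011 = 12.0110
O: 3 × 15.999 = 47.9970
Summing the contributions gives the formula mass.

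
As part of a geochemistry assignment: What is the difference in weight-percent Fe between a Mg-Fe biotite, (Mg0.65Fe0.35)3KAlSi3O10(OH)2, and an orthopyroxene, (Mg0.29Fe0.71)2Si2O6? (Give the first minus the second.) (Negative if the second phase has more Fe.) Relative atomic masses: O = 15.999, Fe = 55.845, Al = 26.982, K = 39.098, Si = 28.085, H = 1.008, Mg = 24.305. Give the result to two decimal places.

-19.27 percentage points

M((Mg0.65Fe0.35)3KAlSi3O10(OH)2) = 450.371 g/mol, so wt% Fe = 58.637/450.371 × 100 = 13.02%.
M((Mg0.29Fe0.71)2Si2O6) = 245.561 g/mol, so wt% Fe = 79.300/245.561 × 100 = 32.29%.
13.02 − 32.29 = -19.27 pp.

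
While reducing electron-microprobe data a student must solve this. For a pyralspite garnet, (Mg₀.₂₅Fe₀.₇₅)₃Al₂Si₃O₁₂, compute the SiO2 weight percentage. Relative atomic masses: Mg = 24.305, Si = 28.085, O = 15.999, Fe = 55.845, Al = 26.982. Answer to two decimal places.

Formula mass = 474.087 g/mol.
3 Si → 3.0000 mol SiO2 per formula unit; M(SiO2) = 60.083, so SiO2 mass = 180.249 g.
180.249/474.087 × 100 = 38.02 wt%.

38.02 wt%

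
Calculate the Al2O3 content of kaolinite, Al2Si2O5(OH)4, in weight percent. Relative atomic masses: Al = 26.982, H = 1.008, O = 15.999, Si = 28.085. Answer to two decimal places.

M(Al2Si2O5(OH)4) = 258.157 g/mol; M(Al2O3) = 101.961 g/mol.
Moles Al2O3 per formula unit = 2 Al ÷ 2 = 1.0000.
Al2O3 fraction = (1.0000 × 101.961) / 258.157 = 101.961/258.157 = 0.3950.

39.50 wt%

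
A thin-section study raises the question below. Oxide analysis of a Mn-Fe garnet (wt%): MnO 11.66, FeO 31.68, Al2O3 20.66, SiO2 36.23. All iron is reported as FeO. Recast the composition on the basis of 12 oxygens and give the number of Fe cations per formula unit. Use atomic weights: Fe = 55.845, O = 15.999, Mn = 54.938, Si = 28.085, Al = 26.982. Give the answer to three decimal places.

MnO: 11.66/70.937 = 0.16437 mol → 0.16437 mol Mn, 0.16437 mol O.
FeO: 31.68/71.844 = 0.44096 mol → 0.44096 mol Fe, 0.44096 mol O.
Al2O3: 20.66/101.961 = 0.20263 mol → 0.40526 mol Al, 0.60789 mol O.
SiO2: 36.23/60.083 = 0.60300 mol → 0.60300 mol Si, 1.20600 mol O.
Total oxygen = 2.41922 mol. Normalization factor = 12/2.41922 = 4.96028.
Fe per 12 O = 0.44096 × 4.96028 = 2.187.

2.187 Fe apfu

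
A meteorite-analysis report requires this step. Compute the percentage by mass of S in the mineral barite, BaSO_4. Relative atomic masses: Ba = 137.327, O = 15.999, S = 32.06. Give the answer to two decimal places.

M(BaSO_4) = 233.383 g/mol.
S contributes 1 × 32.06 = 32.060 g per mole.
32.060/233.383 = 0.1374 → 13.74%.

13.74 wt%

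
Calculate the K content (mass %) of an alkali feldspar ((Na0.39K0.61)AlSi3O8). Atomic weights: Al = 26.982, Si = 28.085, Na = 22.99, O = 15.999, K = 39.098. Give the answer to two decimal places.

8.77 mass %

Formula mass = 0.39×22.99 + 0.61×39.098 + 1×26.982 + 3×28.085 + 8×15.999 = 272.045 g/mol, of which 23.850 g is K.
So K makes up 23.850/272.045 = 0.0877 of the mass, i.e. 8.77%.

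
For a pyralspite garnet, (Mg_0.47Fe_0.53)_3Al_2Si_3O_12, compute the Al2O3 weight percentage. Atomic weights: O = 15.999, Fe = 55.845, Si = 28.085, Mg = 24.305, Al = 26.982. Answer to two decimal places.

22.49 wt%

Formula mass = 453.271 g/mol.
2 Al → 1.0000 mol Al2O3 per formula unit; M(Al2O3) = 101.961, so Al2O3 mass = 101.961 g.
101.961/453.271 × 100 = 22.49 wt%.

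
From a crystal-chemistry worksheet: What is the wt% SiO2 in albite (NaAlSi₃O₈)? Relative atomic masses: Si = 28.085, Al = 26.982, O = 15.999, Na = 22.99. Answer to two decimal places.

68.74 wt%

Formula mass = 262.219 g/mol.
3 Si → 3.0000 mol SiO2 per formula unit; M(SiO2) = 60.083, so SiO2 mass = 180.249 g.
180.249/262.219 × 100 = 68.74 wt%.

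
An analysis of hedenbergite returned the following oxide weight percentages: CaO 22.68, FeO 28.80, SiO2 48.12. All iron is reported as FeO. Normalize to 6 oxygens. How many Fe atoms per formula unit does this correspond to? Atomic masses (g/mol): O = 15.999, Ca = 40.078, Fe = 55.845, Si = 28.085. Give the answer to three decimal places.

0.999 Fe apfu

CaO: 22.68/56.077 = 0.40444 mol → 0.40444 mol Ca, 0.40444 mol O.
FeO: 28.80/71.844 = 0.40087 mol → 0.40087 mol Fe, 0.40087 mol O.
SiO2: 48.12/60.083 = 0.80089 mol → 0.80089 mol Si, 1.60178 mol O.
Total oxygen = 2.40709 mol. Normalization factor = 6/2.40709 = 2.49264.
Fe per 6 O = 0.40087 × 2.49264 = 0.999.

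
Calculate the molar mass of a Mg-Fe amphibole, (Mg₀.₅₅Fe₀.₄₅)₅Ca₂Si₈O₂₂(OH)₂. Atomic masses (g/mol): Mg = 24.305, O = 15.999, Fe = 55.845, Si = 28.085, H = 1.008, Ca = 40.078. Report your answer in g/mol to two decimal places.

883.32 g/mol

M = 2.75·24.305 + 2.25·55.845 + 2·40.078 + 8·28.085 + 24·15.999 + 2·1.008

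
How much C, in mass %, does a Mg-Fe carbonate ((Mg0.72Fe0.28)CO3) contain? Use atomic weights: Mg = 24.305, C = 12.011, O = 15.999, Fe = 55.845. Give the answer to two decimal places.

M((Mg0.72Fe0.28)CO3) = 93.144 g/mol.
C contributes 1 × 12.011 = 12.011 g per mole.
12.011/93.144 = 0.1290 → 12.90%.

12.90 mass %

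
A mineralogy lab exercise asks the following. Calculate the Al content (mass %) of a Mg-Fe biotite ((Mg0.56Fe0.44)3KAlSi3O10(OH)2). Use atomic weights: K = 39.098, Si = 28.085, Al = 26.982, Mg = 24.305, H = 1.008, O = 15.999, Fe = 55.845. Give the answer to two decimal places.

Molar mass of (Mg0.56Fe0.44)3KAlSi3O10(OH)2: 1.68·24.305 + 1.32·55.845 + 1·39.098 + 1·26.982 + 3·28.085 + 12·15.999 + 2·1.008 = 458.887 g/mol.
Mass of Al per formula unit: 1 × 26.982 = 26.982 g.
Weight fraction Al = 26.982 / 458.887 = 0.0588.

5.88 mass %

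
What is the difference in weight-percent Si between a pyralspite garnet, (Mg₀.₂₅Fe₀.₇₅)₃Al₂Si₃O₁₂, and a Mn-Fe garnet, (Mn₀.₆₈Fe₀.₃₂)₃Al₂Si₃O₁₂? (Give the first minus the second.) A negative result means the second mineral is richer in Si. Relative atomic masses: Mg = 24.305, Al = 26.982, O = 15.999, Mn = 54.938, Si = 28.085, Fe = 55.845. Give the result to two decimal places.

M((Mg₀.₂₅Fe₀.₇₅)₃Al₂Si₃O₁₂) = 474.087 g/mol, so wt% Si = 84.255/474.087 × 100 = 17.77%.
M((Mn₀.₆₈Fe₀.₃₂)₃Al₂Si₃O₁₂) = 495.892 g/mol, so wt% Si = 84.255/495.892 × 100 = 16.99%.
17.77 − 16.99 = 0.78 pp.

0.78 percentage points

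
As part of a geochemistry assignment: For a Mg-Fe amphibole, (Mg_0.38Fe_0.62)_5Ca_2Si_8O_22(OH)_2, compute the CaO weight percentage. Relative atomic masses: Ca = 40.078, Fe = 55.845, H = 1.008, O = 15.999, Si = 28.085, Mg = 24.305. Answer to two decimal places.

12.32 wt%

Formula mass = 910.127 g/mol.
2 Ca → 2.0000 mol CaO per formula unit; M(CaO) = 56.077, so CaO mass = 112.154 g.
112.154/910.127 × 100 = 12.32 wt%.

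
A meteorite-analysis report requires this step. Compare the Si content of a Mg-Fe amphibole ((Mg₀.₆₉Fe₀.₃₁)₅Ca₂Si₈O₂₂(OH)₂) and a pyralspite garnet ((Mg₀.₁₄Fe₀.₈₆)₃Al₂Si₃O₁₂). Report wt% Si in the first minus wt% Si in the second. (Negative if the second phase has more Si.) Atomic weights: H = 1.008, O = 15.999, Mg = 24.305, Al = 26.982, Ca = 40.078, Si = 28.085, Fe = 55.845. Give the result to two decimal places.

Si in (Mg₀.₆₉Fe₀.₃₁)₅Ca₂Si₈O₂₂(OH)₂: molar mass 861.240 g/mol; 8×28.085 = 224.680 g → 26.09 wt%.
Si in (Mg₀.₁₄Fe₀.₈₆)₃Al₂Si₃O₁₂: molar mass 484.495 g/mol; 3×28.085 = 84.255 g → 17.39 wt%.
Difference = 26.09 − 17.39 = 8.70 percentage points.

8.70 percentage points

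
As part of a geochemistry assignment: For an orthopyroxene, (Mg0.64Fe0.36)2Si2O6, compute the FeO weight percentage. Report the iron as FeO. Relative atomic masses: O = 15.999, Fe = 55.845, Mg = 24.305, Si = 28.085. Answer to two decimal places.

Molar mass of (Mg0.64Fe0.36)2Si2O6 = 1.28·24.305 + 0.72·55.845 + 2·28.085 + 6·15.999 = 223.483 g/mol.
Each formula unit contains 0.72 Fe, equivalent to 0.72/1 = 0.7200 mol FeO.
M(FeO) = 1×55.845 + 1×15.999 = 71.844 g/mol.
Mass of FeO per formula unit = 0.7200 × 71.844 = 51.728 g.
FeO wt% = 51.728 / 223.483 × 100 = 23.15%.

23.15 wt%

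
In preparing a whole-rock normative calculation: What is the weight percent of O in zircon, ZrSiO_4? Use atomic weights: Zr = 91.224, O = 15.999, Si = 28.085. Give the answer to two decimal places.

34.91 mass %

M(ZrSiO_4) = 183.305 g/mol.
O contributes 4 × 15.999 = 63.996 g per mole.
63.996/183.305 = 0.3491 → 34.91%.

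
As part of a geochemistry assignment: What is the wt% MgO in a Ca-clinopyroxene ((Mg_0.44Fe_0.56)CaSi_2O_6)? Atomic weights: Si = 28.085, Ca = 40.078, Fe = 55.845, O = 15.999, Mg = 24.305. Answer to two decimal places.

Molar mass of (Mg_0.44Fe_0.56)CaSi_2O_6 = 0.44·24.305 + 0.56·55.845 + 1·40.078 + 2·28.085 + 6·15.999 = 234.209 g/mol.
Each formula unit contains 0.44 Mg, equivalent to 0.44/1 = 0.4400 mol MgO.
M(MgO) = 1×24.305 + 1×15.999 = 40.304 g/mol.
Mass of MgO per formula unit = 0.4400 × 40.304 = 17.734 g.
MgO wt% = 17.734 / 234.209 × 100 = 7.57%.

7.57 wt%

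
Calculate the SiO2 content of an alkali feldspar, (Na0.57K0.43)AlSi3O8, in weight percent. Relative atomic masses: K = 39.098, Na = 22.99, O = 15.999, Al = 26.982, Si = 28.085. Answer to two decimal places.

66.97 wt%

M((Na0.57K0.43)AlSi3O8) = 269.145 g/mol; M(SiO2) = 60.083 g/mol.
Moles SiO2 per formula unit = 3 Si ÷ 1 = 3.0000.
SiO2 fraction = (3.0000 × 60.083) / 269.145 = 180.249/269.145 = 0.6697.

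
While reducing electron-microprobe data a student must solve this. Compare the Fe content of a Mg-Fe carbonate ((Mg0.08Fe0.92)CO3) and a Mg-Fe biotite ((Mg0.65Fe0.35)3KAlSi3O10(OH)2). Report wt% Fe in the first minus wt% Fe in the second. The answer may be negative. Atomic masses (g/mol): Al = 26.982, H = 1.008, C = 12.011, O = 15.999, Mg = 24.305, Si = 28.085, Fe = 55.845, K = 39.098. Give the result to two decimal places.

First mineral: 51.377 g Fe in 113.330 g formula = 45.33 wt% Fe.
Second mineral: 58.637 g Fe in 450.371 g formula = 13.02 wt% Fe.
45.33% − 13.02% gives a difference of 32.31 percentage points.

32.31 percentage points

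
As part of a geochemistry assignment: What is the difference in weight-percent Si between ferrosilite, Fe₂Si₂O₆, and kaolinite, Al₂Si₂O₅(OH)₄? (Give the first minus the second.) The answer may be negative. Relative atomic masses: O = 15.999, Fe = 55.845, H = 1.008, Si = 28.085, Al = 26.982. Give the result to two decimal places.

-0.47 percentage points

Si in Fe₂Si₂O₆: molar mass 263.854 g/mol; 2×28.085 = 56.170 g → 21.29 wt%.
Si in Al₂Si₂O₅(OH)₄: molar mass 258.157 g/mol; 2×28.085 = 56.170 g → 21.76 wt%.
Difference = 21.29 − 21.76 = -0.47 percentage points.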